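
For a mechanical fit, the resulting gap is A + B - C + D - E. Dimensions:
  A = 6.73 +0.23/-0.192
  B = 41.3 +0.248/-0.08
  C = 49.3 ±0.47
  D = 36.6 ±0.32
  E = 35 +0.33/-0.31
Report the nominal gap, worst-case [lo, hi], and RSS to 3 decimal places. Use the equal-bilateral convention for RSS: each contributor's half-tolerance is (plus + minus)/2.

nominal=0.330 wc=[-1.062,1.908] rss=0.705

Stack each dimension's contribution:
  +A: nom +6.730 → Σnom=6.730; wc +0.230/-0.192 → slack +0.230/-0.192; half-tol=0.211, Σhalf²=0.044521
  +B: nom +41.300 → Σnom=48.030; wc +0.248/-0.080 → slack +0.478/-0.272; half-tol=0.164, Σhalf²=0.071417
  -C: nom -49.300 → Σnom=-1.270; wc +0.470/-0.470 → slack +0.948/-0.742; half-tol=0.470, Σhalf²=0.292317
  +D: nom +36.600 → Σnom=35.330; wc +0.320/-0.320 → slack +1.268/-1.062; half-tol=0.320, Σhalf²=0.394717
  -E: nom -35.000 → Σnom=0.330; wc +0.310/-0.330 → slack +1.578/-1.392; half-tol=0.320, Σhalf²=0.497117
Nominal = 0.330. Worst-case = [0.330 - 1.392, 0.330 + 1.578] = [-1.062, 1.908]. RSS = √0.497117 = 0.705.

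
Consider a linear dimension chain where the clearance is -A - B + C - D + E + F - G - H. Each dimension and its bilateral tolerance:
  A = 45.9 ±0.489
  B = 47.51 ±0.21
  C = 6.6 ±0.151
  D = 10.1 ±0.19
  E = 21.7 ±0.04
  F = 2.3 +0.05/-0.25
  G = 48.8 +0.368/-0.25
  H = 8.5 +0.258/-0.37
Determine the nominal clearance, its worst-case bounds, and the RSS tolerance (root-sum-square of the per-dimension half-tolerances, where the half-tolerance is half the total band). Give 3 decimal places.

Stack each dimension's contribution:
  -A: nom -45.900 → Σnom=-45.900; wc +0.489/-0.489 → slack +0.489/-0.489; half-tol=0.489, Σhalf²=0.239121
  -B: nom -47.510 → Σnom=-93.410; wc +0.210/-0.210 → slack +0.699/-0.699; half-tol=0.210, Σhalf²=0.283221
  +C: nom +6.600 → Σnom=-86.810; wc +0.151/-0.151 → slack +0.850/-0.850; half-tol=0.151, Σhalf²=0.306022
  -D: nom -10.100 → Σnom=-96.910; wc +0.190/-0.190 → slack +1.040/-1.040; half-tol=0.190, Σhalf²=0.342122
  +E: nom +21.700 → Σnom=-75.210; wc +0.040/-0.040 → slack +1.080/-1.080; half-tol=0.040, Σhalf²=0.343722
  +F: nom +2.300 → Σnom=-72.910; wc +0.050/-0.250 → slack +1.130/-1.330; half-tol=0.150, Σhalf²=0.366222
  -G: nom -48.800 → Σnom=-121.710; wc +0.250/-0.368 → slack +1.380/-1.698; half-tol=0.309, Σhalf²=0.461703
  -H: nom -8.500 → Σnom=-130.210; wc +0.370/-0.258 → slack +1.750/-1.956; half-tol=0.314, Σhalf²=0.560299
Nominal = -130.210. Worst-case = [-130.210 - 1.956, -130.210 + 1.750] = [-132.166, -128.460]. RSS = √0.560299 = 0.749.

nominal=-130.210 wc=[-132.166,-128.460] rss=0.749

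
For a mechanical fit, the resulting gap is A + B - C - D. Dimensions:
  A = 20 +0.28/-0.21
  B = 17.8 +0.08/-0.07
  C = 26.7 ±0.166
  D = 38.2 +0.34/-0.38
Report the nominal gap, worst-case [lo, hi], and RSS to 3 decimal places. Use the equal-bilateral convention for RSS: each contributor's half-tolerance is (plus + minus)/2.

nominal=-27.100 wc=[-27.886,-26.194] rss=0.472

Stack each dimension's contribution:
  +A: nom +20.000 → Σnom=20.000; wc +0.280/-0.210 → slack +0.280/-0.210; half-tol=0.245, Σhalf²=0.060025
  +B: nom +17.800 → Σnom=37.800; wc +0.080/-0.070 → slack +0.360/-0.280; half-tol=0.075, Σhalf²=0.065650
  -C: nom -26.700 → Σnom=11.100; wc +0.166/-0.166 → slack +0.526/-0.446; half-tol=0.166, Σhalf²=0.093206
  -D: nom -38.200 → Σnom=-27.100; wc +0.380/-0.340 → slack +0.906/-0.786; half-tol=0.360, Σhalf²=0.222806
Nominal = -27.100. Worst-case = [-27.100 - 0.786, -27.100 + 0.906] = [-27.886, -26.194]. RSS = √0.222806 = 0.472.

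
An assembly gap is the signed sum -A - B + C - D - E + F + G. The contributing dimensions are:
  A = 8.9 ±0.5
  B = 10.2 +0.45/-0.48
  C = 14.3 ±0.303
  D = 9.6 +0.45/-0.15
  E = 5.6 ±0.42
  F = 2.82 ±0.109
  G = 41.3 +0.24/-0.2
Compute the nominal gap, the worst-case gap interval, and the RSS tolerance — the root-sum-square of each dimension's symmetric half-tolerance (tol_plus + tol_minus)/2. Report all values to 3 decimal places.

Stack each dimension's contribution:
  -A: nom -8.900 → Σnom=-8.900; wc +0.500/-0.500 → slack +0.500/-0.500; half-tol=0.500, Σhalf²=0.250000
  -B: nom -10.200 → Σnom=-19.100; wc +0.480/-0.450 → slack +0.980/-0.950; half-tol=0.465, Σhalf²=0.466225
  +C: nom +14.300 → Σnom=-4.800; wc +0.303/-0.303 → slack +1.283/-1.253; half-tol=0.303, Σhalf²=0.558034
  -D: nom -9.600 → Σnom=-14.400; wc +0.150/-0.450 → slack +1.433/-1.703; half-tol=0.300, Σhalf²=0.648034
  -E: nom -5.600 → Σnom=-20.000; wc +0.420/-0.420 → slack +1.853/-2.123; half-tol=0.420, Σhalf²=0.824434
  +F: nom +2.820 → Σnom=-17.180; wc +0.109/-0.109 → slack +1.962/-2.232; half-tol=0.109, Σhalf²=0.836315
  +G: nom +41.300 → Σnom=24.120; wc +0.240/-0.200 → slack +2.202/-2.432; half-tol=0.220, Σhalf²=0.884715
Nominal = 24.120. Worst-case = [24.120 - 2.432, 24.120 + 2.202] = [21.688, 26.322]. RSS = √0.884715 = 0.941.

nominal=24.120 wc=[21.688,26.322] rss=0.941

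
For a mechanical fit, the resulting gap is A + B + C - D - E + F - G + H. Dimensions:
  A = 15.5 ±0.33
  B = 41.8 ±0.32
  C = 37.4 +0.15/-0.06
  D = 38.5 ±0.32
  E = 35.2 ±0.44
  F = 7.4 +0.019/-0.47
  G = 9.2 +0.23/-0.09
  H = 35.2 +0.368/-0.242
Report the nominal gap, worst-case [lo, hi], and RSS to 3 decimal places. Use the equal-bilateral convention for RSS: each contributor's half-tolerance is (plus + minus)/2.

nominal=54.400 wc=[51.988,56.437] rss=0.835

Stack each dimension's contribution:
  +A: nom +15.500 → Σnom=15.500; wc +0.330/-0.330 → slack +0.330/-0.330; half-tol=0.330, Σhalf²=0.108900
  +B: nom +41.800 → Σnom=57.300; wc +0.320/-0.320 → slack +0.650/-0.650; half-tol=0.320, Σhalf²=0.211300
  +C: nom +37.400 → Σnom=94.700; wc +0.150/-0.060 → slack +0.800/-0.710; half-tol=0.105, Σhalf²=0.222325
  -D: nom -38.500 → Σnom=56.200; wc +0.320/-0.320 → slack +1.120/-1.030; half-tol=0.320, Σhalf²=0.324725
  -E: nom -35.200 → Σnom=21.000; wc +0.440/-0.440 → slack +1.560/-1.470; half-tol=0.440, Σhalf²=0.518325
  +F: nom +7.400 → Σnom=28.400; wc +0.019/-0.470 → slack +1.579/-1.940; half-tol=0.244, Σhalf²=0.578105
  -G: nom -9.200 → Σnom=19.200; wc +0.090/-0.230 → slack +1.669/-2.170; half-tol=0.160, Σhalf²=0.603705
  +H: nom +35.200 → Σnom=54.400; wc +0.368/-0.242 → slack +2.037/-2.412; half-tol=0.305, Σhalf²=0.696730
Nominal = 54.400. Worst-case = [54.400 - 2.412, 54.400 + 2.037] = [51.988, 56.437]. RSS = √0.696730 = 0.835.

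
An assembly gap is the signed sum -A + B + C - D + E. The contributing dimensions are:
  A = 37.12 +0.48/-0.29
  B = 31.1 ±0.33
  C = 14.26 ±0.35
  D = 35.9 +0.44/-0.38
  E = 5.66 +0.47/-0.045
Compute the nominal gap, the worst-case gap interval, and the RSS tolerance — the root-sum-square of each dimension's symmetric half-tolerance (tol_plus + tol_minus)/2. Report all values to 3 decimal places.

Stack each dimension's contribution:
  -A: nom -37.120 → Σnom=-37.120; wc +0.290/-0.480 → slack +0.290/-0.480; half-tol=0.385, Σhalf²=0.148225
  +B: nom +31.100 → Σnom=-6.020; wc +0.330/-0.330 → slack +0.620/-0.810; half-tol=0.330, Σhalf²=0.257125
  +C: nom +14.260 → Σnom=8.240; wc +0.350/-0.350 → slack +0.970/-1.160; half-tol=0.350, Σhalf²=0.379625
  -D: nom -35.900 → Σnom=-27.660; wc +0.380/-0.440 → slack +1.350/-1.600; half-tol=0.410, Σhalf²=0.547725
  +E: nom +5.660 → Σnom=-22.000; wc +0.470/-0.045 → slack +1.820/-1.645; half-tol=0.258, Σhalf²=0.614031
Nominal = -22.000. Worst-case = [-22.000 - 1.645, -22.000 + 1.820] = [-23.645, -20.180]. RSS = √0.614031 = 0.784.

nominal=-22.000 wc=[-23.645,-20.180] rss=0.784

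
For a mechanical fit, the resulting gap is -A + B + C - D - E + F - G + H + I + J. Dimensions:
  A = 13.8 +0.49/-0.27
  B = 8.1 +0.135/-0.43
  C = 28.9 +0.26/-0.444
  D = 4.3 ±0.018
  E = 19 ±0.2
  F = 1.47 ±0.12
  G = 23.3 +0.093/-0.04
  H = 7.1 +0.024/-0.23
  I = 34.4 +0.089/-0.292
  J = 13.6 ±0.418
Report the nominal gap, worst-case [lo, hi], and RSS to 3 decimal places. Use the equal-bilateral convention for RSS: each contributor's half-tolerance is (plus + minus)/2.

Stack each dimension's contribution:
  -A: nom -13.800 → Σnom=-13.800; wc +0.270/-0.490 → slack +0.270/-0.490; half-tol=0.380, Σhalf²=0.144400
  +B: nom +8.100 → Σnom=-5.700; wc +0.135/-0.430 → slack +0.405/-0.920; half-tol=0.282, Σhalf²=0.224206
  +C: nom +28.900 → Σnom=23.200; wc +0.260/-0.444 → slack +0.665/-1.364; half-tol=0.352, Σhalf²=0.348110
  -D: nom -4.300 → Σnom=18.900; wc +0.018/-0.018 → slack +0.683/-1.382; half-tol=0.018, Σhalf²=0.348434
  -E: nom -19.000 → Σnom=-0.100; wc +0.200/-0.200 → slack +0.883/-1.582; half-tol=0.200, Σhalf²=0.388434
  +F: nom +1.470 → Σnom=1.370; wc +0.120/-0.120 → slack +1.003/-1.702; half-tol=0.120, Σhalf²=0.402834
  -G: nom -23.300 → Σnom=-21.930; wc +0.040/-0.093 → slack +1.043/-1.795; half-tol=0.067, Σhalf²=0.407257
  +H: nom +7.100 → Σnom=-14.830; wc +0.024/-0.230 → slack +1.067/-2.025; half-tol=0.127, Σhalf²=0.423386
  +I: nom +34.400 → Σnom=19.570; wc +0.089/-0.292 → slack +1.156/-2.317; half-tol=0.191, Σhalf²=0.459676
  +J: nom +13.600 → Σnom=33.170; wc +0.418/-0.418 → slack +1.574/-2.735; half-tol=0.418, Σhalf²=0.634400
Nominal = 33.170. Worst-case = [33.170 - 2.735, 33.170 + 1.574] = [30.435, 34.744]. RSS = √0.634400 = 0.796.

nominal=33.170 wc=[30.435,34.744] rss=0.796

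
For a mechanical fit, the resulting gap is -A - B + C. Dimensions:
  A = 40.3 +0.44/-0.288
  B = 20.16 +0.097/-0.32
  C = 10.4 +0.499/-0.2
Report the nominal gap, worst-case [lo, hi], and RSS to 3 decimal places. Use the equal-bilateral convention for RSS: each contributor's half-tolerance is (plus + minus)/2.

Stack each dimension's contribution:
  -A: nom -40.300 → Σnom=-40.300; wc +0.288/-0.440 → slack +0.288/-0.440; half-tol=0.364, Σhalf²=0.132496
  -B: nom -20.160 → Σnom=-60.460; wc +0.320/-0.097 → slack +0.608/-0.537; half-tol=0.209, Σhalf²=0.175968
  +C: nom +10.400 → Σnom=-50.060; wc +0.499/-0.200 → slack +1.107/-0.737; half-tol=0.350, Σhalf²=0.298119
Nominal = -50.060. Worst-case = [-50.060 - 0.737, -50.060 + 1.107] = [-50.797, -48.953]. RSS = √0.298119 = 0.546.

nominal=-50.060 wc=[-50.797,-48.953] rss=0.546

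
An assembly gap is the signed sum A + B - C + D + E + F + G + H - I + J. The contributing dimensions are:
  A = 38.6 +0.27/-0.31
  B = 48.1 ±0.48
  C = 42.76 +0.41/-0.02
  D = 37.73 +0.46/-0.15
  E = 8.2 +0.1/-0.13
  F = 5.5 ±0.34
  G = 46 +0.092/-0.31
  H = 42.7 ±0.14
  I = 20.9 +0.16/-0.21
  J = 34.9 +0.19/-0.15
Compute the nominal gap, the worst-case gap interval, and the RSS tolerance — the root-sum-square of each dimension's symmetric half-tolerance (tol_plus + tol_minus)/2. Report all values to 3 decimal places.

nominal=198.070 wc=[195.490,200.372] rss=0.840

Stack each dimension's contribution:
  +A: nom +38.600 → Σnom=38.600; wc +0.270/-0.310 → slack +0.270/-0.310; half-tol=0.290, Σhalf²=0.084100
  +B: nom +48.100 → Σnom=86.700; wc +0.480/-0.480 → slack +0.750/-0.790; half-tol=0.480, Σhalf²=0.314500
  -C: nom -42.760 → Σnom=43.940; wc +0.020/-0.410 → slack +0.770/-1.200; half-tol=0.215, Σhalf²=0.360725
  +D: nom +37.730 → Σnom=81.670; wc +0.460/-0.150 → slack +1.230/-1.350; half-tol=0.305, Σhalf²=0.453750
  +E: nom +8.200 → Σnom=89.870; wc +0.100/-0.130 → slack +1.330/-1.480; half-tol=0.115, Σhalf²=0.466975
  +F: nom +5.500 → Σnom=95.370; wc +0.340/-0.340 → slack +1.670/-1.820; half-tol=0.340, Σhalf²=0.582575
  +G: nom +46.000 → Σnom=141.370; wc +0.092/-0.310 → slack +1.762/-2.130; half-tol=0.201, Σhalf²=0.622976
  +H: nom +42.700 → Σnom=184.070; wc +0.140/-0.140 → slack +1.902/-2.270; half-tol=0.140, Σhalf²=0.642576
  -I: nom -20.900 → Σnom=163.170; wc +0.210/-0.160 → slack +2.112/-2.430; half-tol=0.185, Σhalf²=0.676801
  +J: nom +34.900 → Σnom=198.070; wc +0.190/-0.150 → slack +2.302/-2.580; half-tol=0.170, Σhalf²=0.705701
Nominal = 198.070. Worst-case = [198.070 - 2.580, 198.070 + 2.302] = [195.490, 200.372]. RSS = √0.705701 = 0.840.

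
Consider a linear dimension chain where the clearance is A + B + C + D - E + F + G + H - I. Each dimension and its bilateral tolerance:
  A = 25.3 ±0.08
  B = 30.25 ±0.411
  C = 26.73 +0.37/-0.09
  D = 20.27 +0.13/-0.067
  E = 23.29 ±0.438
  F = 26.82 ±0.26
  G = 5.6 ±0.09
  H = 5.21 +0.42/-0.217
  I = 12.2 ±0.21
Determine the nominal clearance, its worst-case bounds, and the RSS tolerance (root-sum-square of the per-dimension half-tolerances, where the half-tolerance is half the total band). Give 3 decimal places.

Stack each dimension's contribution:
  +A: nom +25.300 → Σnom=25.300; wc +0.080/-0.080 → slack +0.080/-0.080; half-tol=0.080, Σhalf²=0.006400
  +B: nom +30.250 → Σnom=55.550; wc +0.411/-0.411 → slack +0.491/-0.491; half-tol=0.411, Σhalf²=0.175321
  +C: nom +26.730 → Σnom=82.280; wc +0.370/-0.090 → slack +0.861/-0.581; half-tol=0.230, Σhalf²=0.228221
  +D: nom +20.270 → Σnom=102.550; wc +0.130/-0.067 → slack +0.991/-0.648; half-tol=0.099, Σhalf²=0.237923
  -E: nom -23.290 → Σnom=79.260; wc +0.438/-0.438 → slack +1.429/-1.086; half-tol=0.438, Σhalf²=0.429767
  +F: nom +26.820 → Σnom=106.080; wc +0.260/-0.260 → slack +1.689/-1.346; half-tol=0.260, Σhalf²=0.497367
  +G: nom +5.600 → Σnom=111.680; wc +0.090/-0.090 → slack +1.779/-1.436; half-tol=0.090, Σhalf²=0.505467
  +H: nom +5.210 → Σnom=116.890; wc +0.420/-0.217 → slack +2.199/-1.653; half-tol=0.319, Σhalf²=0.606909
  -I: nom -12.200 → Σnom=104.690; wc +0.210/-0.210 → slack +2.409/-1.863; half-tol=0.210, Σhalf²=0.651009
Nominal = 104.690. Worst-case = [104.690 - 1.863, 104.690 + 2.409] = [102.827, 107.099]. RSS = √0.651009 = 0.807.

nominal=104.690 wc=[102.827,107.099] rss=0.807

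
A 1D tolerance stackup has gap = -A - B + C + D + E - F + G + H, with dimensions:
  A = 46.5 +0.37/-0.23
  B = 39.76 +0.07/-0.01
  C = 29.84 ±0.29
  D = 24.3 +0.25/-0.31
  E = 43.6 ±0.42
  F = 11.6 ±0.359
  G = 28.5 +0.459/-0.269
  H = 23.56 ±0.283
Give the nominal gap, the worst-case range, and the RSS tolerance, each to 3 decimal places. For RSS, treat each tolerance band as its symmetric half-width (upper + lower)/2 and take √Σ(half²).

nominal=51.940 wc=[49.569,54.241] rss=0.879

Stack each dimension's contribution:
  -A: nom -46.500 → Σnom=-46.500; wc +0.230/-0.370 → slack +0.230/-0.370; half-tol=0.300, Σhalf²=0.090000
  -B: nom -39.760 → Σnom=-86.260; wc +0.010/-0.070 → slack +0.240/-0.440; half-tol=0.040, Σhalf²=0.091600
  +C: nom +29.840 → Σnom=-56.420; wc +0.290/-0.290 → slack +0.530/-0.730; half-tol=0.290, Σhalf²=0.175700
  +D: nom +24.300 → Σnom=-32.120; wc +0.250/-0.310 → slack +0.780/-1.040; half-tol=0.280, Σhalf²=0.254100
  +E: nom +43.600 → Σnom=11.480; wc +0.420/-0.420 → slack +1.200/-1.460; half-tol=0.420, Σhalf²=0.430500
  -F: nom -11.600 → Σnom=-0.120; wc +0.359/-0.359 → slack +1.559/-1.819; half-tol=0.359, Σhalf²=0.559381
  +G: nom +28.500 → Σnom=28.380; wc +0.459/-0.269 → slack +2.018/-2.088; half-tol=0.364, Σhalf²=0.691877
  +H: nom +23.560 → Σnom=51.940; wc +0.283/-0.283 → slack +2.301/-2.371; half-tol=0.283, Σhalf²=0.771966
Nominal = 51.940. Worst-case = [51.940 - 2.371, 51.940 + 2.301] = [49.569, 54.241]. RSS = √0.771966 = 0.879.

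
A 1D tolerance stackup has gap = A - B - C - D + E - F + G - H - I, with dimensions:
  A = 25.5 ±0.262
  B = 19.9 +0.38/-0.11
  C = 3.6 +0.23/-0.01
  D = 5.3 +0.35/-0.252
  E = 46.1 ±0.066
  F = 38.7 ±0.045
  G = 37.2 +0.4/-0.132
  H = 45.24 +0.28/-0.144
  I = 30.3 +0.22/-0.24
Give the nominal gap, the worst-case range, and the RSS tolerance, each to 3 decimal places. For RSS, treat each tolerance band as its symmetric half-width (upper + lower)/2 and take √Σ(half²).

nominal=-34.240 wc=[-36.205,-32.711] rss=0.639

Stack each dimension's contribution:
  +A: nom +25.500 → Σnom=25.500; wc +0.262/-0.262 → slack +0.262/-0.262; half-tol=0.262, Σhalf²=0.068644
  -B: nom -19.900 → Σnom=5.600; wc +0.110/-0.380 → slack +0.372/-0.642; half-tol=0.245, Σhalf²=0.128669
  -C: nom -3.600 → Σnom=2.000; wc +0.010/-0.230 → slack +0.382/-0.872; half-tol=0.120, Σhalf²=0.143069
  -D: nom -5.300 → Σnom=-3.300; wc +0.252/-0.350 → slack +0.634/-1.222; half-tol=0.301, Σhalf²=0.233670
  +E: nom +46.100 → Σnom=42.800; wc +0.066/-0.066 → slack +0.700/-1.288; half-tol=0.066, Σhalf²=0.238026
  -F: nom -38.700 → Σnom=4.100; wc +0.045/-0.045 → slack +0.745/-1.333; half-tol=0.045, Σhalf²=0.240051
  +G: nom +37.200 → Σnom=41.300; wc +0.400/-0.132 → slack +1.145/-1.465; half-tol=0.266, Σhalf²=0.310807
  -H: nom -45.240 → Σnom=-3.940; wc +0.144/-0.280 → slack +1.289/-1.745; half-tol=0.212, Σhalf²=0.355751
  -I: nom -30.300 → Σnom=-34.240; wc +0.240/-0.220 → slack +1.529/-1.965; half-tol=0.230, Σhalf²=0.408651
Nominal = -34.240. Worst-case = [-34.240 - 1.965, -34.240 + 1.529] = [-36.205, -32.711]. RSS = √0.408651 = 0.639.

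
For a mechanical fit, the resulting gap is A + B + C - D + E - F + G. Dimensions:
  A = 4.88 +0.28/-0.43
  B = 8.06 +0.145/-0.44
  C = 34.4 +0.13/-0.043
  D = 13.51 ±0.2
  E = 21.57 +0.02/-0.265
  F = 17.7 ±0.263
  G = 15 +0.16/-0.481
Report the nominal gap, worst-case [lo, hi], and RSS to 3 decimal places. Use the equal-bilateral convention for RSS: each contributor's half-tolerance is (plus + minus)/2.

nominal=52.700 wc=[50.578,53.898] rss=0.672

Stack each dimension's contribution:
  +A: nom +4.880 → Σnom=4.880; wc +0.280/-0.430 → slack +0.280/-0.430; half-tol=0.355, Σhalf²=0.126025
  +B: nom +8.060 → Σnom=12.940; wc +0.145/-0.440 → slack +0.425/-0.870; half-tol=0.292, Σhalf²=0.211581
  +C: nom +34.400 → Σnom=47.340; wc +0.130/-0.043 → slack +0.555/-0.913; half-tol=0.086, Σhalf²=0.219063
  -D: nom -13.510 → Σnom=33.830; wc +0.200/-0.200 → slack +0.755/-1.113; half-tol=0.200, Σhalf²=0.259064
  +E: nom +21.570 → Σnom=55.400; wc +0.020/-0.265 → slack +0.775/-1.378; half-tol=0.143, Σhalf²=0.279370
  -F: nom -17.700 → Σnom=37.700; wc +0.263/-0.263 → slack +1.038/-1.641; half-tol=0.263, Σhalf²=0.348539
  +G: nom +15.000 → Σnom=52.700; wc +0.160/-0.481 → slack +1.198/-2.122; half-tol=0.321, Σhalf²=0.451259
Nominal = 52.700. Worst-case = [52.700 - 2.122, 52.700 + 1.198] = [50.578, 53.898]. RSS = √0.451259 = 0.672.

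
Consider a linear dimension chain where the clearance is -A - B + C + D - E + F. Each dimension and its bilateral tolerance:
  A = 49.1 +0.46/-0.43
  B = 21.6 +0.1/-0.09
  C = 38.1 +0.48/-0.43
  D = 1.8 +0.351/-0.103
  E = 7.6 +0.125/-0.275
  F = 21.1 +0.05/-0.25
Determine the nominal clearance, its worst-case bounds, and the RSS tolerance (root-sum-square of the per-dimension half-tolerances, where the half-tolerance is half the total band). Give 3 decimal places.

nominal=-17.300 wc=[-18.768,-15.624] rss=0.727

Stack each dimension's contribution:
  -A: nom -49.100 → Σnom=-49.100; wc +0.430/-0.460 → slack +0.430/-0.460; half-tol=0.445, Σhalf²=0.198025
  -B: nom -21.600 → Σnom=-70.700; wc +0.090/-0.100 → slack +0.520/-0.560; half-tol=0.095, Σhalf²=0.207050
  +C: nom +38.100 → Σnom=-32.600; wc +0.480/-0.430 → slack +1.000/-0.990; half-tol=0.455, Σhalf²=0.414075
  +D: nom +1.800 → Σnom=-30.800; wc +0.351/-0.103 → slack +1.351/-1.093; half-tol=0.227, Σhalf²=0.465604
  -E: nom -7.600 → Σnom=-38.400; wc +0.275/-0.125 → slack +1.626/-1.218; half-tol=0.200, Σhalf²=0.505604
  +F: nom +21.100 → Σnom=-17.300; wc +0.050/-0.250 → slack +1.676/-1.468; half-tol=0.150, Σhalf²=0.528104
Nominal = -17.300. Worst-case = [-17.300 - 1.468, -17.300 + 1.676] = [-18.768, -15.624]. RSS = √0.528104 = 0.727.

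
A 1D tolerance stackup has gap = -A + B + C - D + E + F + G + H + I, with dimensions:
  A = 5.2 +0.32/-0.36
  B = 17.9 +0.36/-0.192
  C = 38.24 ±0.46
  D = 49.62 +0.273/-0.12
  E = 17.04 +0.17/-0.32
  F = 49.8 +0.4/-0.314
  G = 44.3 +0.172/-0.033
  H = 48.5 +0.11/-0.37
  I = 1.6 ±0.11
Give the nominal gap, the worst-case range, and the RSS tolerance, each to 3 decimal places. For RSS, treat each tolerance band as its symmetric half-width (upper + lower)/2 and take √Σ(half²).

Stack each dimension's contribution:
  -A: nom -5.200 → Σnom=-5.200; wc +0.360/-0.320 → slack +0.360/-0.320; half-tol=0.340, Σhalf²=0.115600
  +B: nom +17.900 → Σnom=12.700; wc +0.360/-0.192 → slack +0.720/-0.512; half-tol=0.276, Σhalf²=0.191776
  +C: nom +38.240 → Σnom=50.940; wc +0.460/-0.460 → slack +1.180/-0.972; half-tol=0.460, Σhalf²=0.403376
  -D: nom -49.620 → Σnom=1.320; wc +0.120/-0.273 → slack +1.300/-1.245; half-tol=0.197, Σhalf²=0.441988
  +E: nom +17.040 → Σnom=18.360; wc +0.170/-0.320 → slack +1.470/-1.565; half-tol=0.245, Σhalf²=0.502013
  +F: nom +49.800 → Σnom=68.160; wc +0.400/-0.314 → slack +1.870/-1.879; half-tol=0.357, Σhalf²=0.629462
  +G: nom +44.300 → Σnom=112.460; wc +0.172/-0.033 → slack +2.042/-1.912; half-tol=0.102, Σhalf²=0.639969
  +H: nom +48.500 → Σnom=160.960; wc +0.110/-0.370 → slack +2.152/-2.282; half-tol=0.240, Σhalf²=0.697569
  +I: nom +1.600 → Σnom=162.560; wc +0.110/-0.110 → slack +2.262/-2.392; half-tol=0.110, Σhalf²=0.709669
Nominal = 162.560. Worst-case = [162.560 - 2.392, 162.560 + 2.262] = [160.168, 164.822]. RSS = √0.709669 = 0.842.

nominal=162.560 wc=[160.168,164.822] rss=0.842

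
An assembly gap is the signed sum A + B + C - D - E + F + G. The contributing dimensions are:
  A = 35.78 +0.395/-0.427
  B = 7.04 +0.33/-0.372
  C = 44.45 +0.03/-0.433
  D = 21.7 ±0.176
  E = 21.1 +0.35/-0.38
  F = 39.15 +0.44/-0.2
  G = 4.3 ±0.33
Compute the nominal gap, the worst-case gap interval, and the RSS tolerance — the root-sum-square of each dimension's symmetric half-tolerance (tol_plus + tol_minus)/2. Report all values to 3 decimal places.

nominal=87.920 wc=[85.632,90.001] rss=0.849

Stack each dimension's contribution:
  +A: nom +35.780 → Σnom=35.780; wc +0.395/-0.427 → slack +0.395/-0.427; half-tol=0.411, Σhalf²=0.168921
  +B: nom +7.040 → Σnom=42.820; wc +0.330/-0.372 → slack +0.725/-0.799; half-tol=0.351, Σhalf²=0.292122
  +C: nom +44.450 → Σnom=87.270; wc +0.030/-0.433 → slack +0.755/-1.232; half-tol=0.231, Σhalf²=0.345714
  -D: nom -21.700 → Σnom=65.570; wc +0.176/-0.176 → slack +0.931/-1.408; half-tol=0.176, Σhalf²=0.376690
  -E: nom -21.100 → Σnom=44.470; wc +0.380/-0.350 → slack +1.311/-1.758; half-tol=0.365, Σhalf²=0.509915
  +F: nom +39.150 → Σnom=83.620; wc +0.440/-0.200 → slack +1.751/-1.958; half-tol=0.320, Σhalf²=0.612315
  +G: nom +4.300 → Σnom=87.920; wc +0.330/-0.330 → slack +2.081/-2.288; half-tol=0.330, Σhalf²=0.721215
Nominal = 87.920. Worst-case = [87.920 - 2.288, 87.920 + 2.081] = [85.632, 90.001]. RSS = √0.721215 = 0.849.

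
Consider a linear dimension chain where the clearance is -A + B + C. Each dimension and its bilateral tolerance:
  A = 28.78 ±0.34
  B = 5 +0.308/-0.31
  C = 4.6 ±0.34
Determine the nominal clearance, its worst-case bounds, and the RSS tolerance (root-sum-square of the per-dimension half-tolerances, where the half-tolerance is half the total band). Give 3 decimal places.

Stack each dimension's contribution:
  -A: nom -28.780 → Σnom=-28.780; wc +0.340/-0.340 → slack +0.340/-0.340; half-tol=0.340, Σhalf²=0.115600
  +B: nom +5.000 → Σnom=-23.780; wc +0.308/-0.310 → slack +0.648/-0.650; half-tol=0.309, Σhalf²=0.211081
  +C: nom +4.600 → Σnom=-19.180; wc +0.340/-0.340 → slack +0.988/-0.990; half-tol=0.340, Σhalf²=0.326681
Nominal = -19.180. Worst-case = [-19.180 - 0.990, -19.180 + 0.988] = [-20.170, -18.192]. RSS = √0.326681 = 0.572.

nominal=-19.180 wc=[-20.170,-18.192] rss=0.572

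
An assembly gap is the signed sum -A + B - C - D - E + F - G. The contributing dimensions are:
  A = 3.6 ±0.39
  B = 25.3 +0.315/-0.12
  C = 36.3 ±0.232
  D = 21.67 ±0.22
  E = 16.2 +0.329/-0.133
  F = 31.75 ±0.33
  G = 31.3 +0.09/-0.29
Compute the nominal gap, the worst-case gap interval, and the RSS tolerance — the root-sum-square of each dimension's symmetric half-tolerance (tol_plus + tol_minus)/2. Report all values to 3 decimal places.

Stack each dimension's contribution:
  -A: nom -3.600 → Σnom=-3.600; wc +0.390/-0.390 → slack +0.390/-0.390; half-tol=0.390, Σhalf²=0.152100
  +B: nom +25.300 → Σnom=21.700; wc +0.315/-0.120 → slack +0.705/-0.510; half-tol=0.217, Σhalf²=0.199406
  -C: nom -36.300 → Σnom=-14.600; wc +0.232/-0.232 → slack +0.937/-0.742; half-tol=0.232, Σhalf²=0.253230
  -D: nom -21.670 → Σnom=-36.270; wc +0.220/-0.220 → slack +1.157/-0.962; half-tol=0.220, Σhalf²=0.301630
  -E: nom -16.200 → Σnom=-52.470; wc +0.133/-0.329 → slack +1.290/-1.291; half-tol=0.231, Σhalf²=0.354991
  +F: nom +31.750 → Σnom=-20.720; wc +0.330/-0.330 → slack +1.620/-1.621; half-tol=0.330, Σhalf²=0.463891
  -G: nom -31.300 → Σnom=-52.020; wc +0.290/-0.090 → slack +1.910/-1.711; half-tol=0.190, Σhalf²=0.499991
Nominal = -52.020. Worst-case = [-52.020 - 1.711, -52.020 + 1.910] = [-53.731, -50.110]. RSS = √0.499991 = 0.707.

nominal=-52.020 wc=[-53.731,-50.110] rss=0.707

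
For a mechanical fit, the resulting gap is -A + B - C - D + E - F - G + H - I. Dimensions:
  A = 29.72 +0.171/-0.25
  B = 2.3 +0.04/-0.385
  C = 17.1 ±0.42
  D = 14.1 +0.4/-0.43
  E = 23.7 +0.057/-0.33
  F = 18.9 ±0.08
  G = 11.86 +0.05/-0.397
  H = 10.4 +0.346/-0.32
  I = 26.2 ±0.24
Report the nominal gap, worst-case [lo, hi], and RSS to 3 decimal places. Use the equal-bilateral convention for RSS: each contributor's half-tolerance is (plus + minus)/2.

nominal=-81.480 wc=[-83.876,-79.220] rss=0.837

Stack each dimension's contribution:
  -A: nom -29.720 → Σnom=-29.720; wc +0.250/-0.171 → slack +0.250/-0.171; half-tol=0.211, Σhalf²=0.044310
  +B: nom +2.300 → Σnom=-27.420; wc +0.040/-0.385 → slack +0.290/-0.556; half-tol=0.212, Σhalf²=0.089467
  -C: nom -17.100 → Σnom=-44.520; wc +0.420/-0.420 → slack +0.710/-0.976; half-tol=0.420, Σhalf²=0.265867
  -D: nom -14.100 → Σnom=-58.620; wc +0.430/-0.400 → slack +1.140/-1.376; half-tol=0.415, Σhalf²=0.438092
  +E: nom +23.700 → Σnom=-34.920; wc +0.057/-0.330 → slack +1.197/-1.706; half-tol=0.194, Σhalf²=0.475534
  -F: nom -18.900 → Σnom=-53.820; wc +0.080/-0.080 → slack +1.277/-1.786; half-tol=0.080, Σhalf²=0.481934
  -G: nom -11.860 → Σnom=-65.680; wc +0.397/-0.050 → slack +1.674/-1.836; half-tol=0.224, Σhalf²=0.531886
  +H: nom +10.400 → Σnom=-55.280; wc +0.346/-0.320 → slack +2.020/-2.156; half-tol=0.333, Σhalf²=0.642775
  -I: nom -26.200 → Σnom=-81.480; wc +0.240/-0.240 → slack +2.260/-2.396; half-tol=0.240, Σhalf²=0.700375
Nominal = -81.480. Worst-case = [-81.480 - 2.396, -81.480 + 2.260] = [-83.876, -79.220]. RSS = √0.700375 = 0.837.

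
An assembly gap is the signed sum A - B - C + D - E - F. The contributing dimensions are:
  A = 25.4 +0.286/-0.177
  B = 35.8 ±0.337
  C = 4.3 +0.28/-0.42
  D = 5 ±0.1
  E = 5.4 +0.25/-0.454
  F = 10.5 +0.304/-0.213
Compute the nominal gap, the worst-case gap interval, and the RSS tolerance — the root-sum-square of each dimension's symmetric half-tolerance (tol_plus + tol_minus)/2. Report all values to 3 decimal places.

Stack each dimension's contribution:
  +A: nom +25.400 → Σnom=25.400; wc +0.286/-0.177 → slack +0.286/-0.177; half-tol=0.231, Σhalf²=0.053592
  -B: nom -35.800 → Σnom=-10.400; wc +0.337/-0.337 → slack +0.623/-0.514; half-tol=0.337, Σhalf²=0.167161
  -C: nom -4.300 → Σnom=-14.700; wc +0.420/-0.280 → slack +1.043/-0.794; half-tol=0.350, Σhalf²=0.289661
  +D: nom +5.000 → Σnom=-9.700; wc +0.100/-0.100 → slack +1.143/-0.894; half-tol=0.100, Σhalf²=0.299661
  -E: nom -5.400 → Σnom=-15.100; wc +0.454/-0.250 → slack +1.597/-1.144; half-tol=0.352, Σhalf²=0.423565
  -F: nom -10.500 → Σnom=-25.600; wc +0.213/-0.304 → slack +1.810/-1.448; half-tol=0.259, Σhalf²=0.490387
Nominal = -25.600. Worst-case = [-25.600 - 1.448, -25.600 + 1.810] = [-27.048, -23.790]. RSS = √0.490387 = 0.700.

nominal=-25.600 wc=[-27.048,-23.790] rss=0.700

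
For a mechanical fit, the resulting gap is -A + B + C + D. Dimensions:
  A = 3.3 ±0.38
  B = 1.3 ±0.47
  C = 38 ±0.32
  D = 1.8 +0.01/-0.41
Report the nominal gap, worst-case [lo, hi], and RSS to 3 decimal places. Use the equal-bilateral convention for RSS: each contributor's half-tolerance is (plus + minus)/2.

Stack each dimension's contribution:
  -A: nom -3.300 → Σnom=-3.300; wc +0.380/-0.380 → slack +0.380/-0.380; half-tol=0.380, Σhalf²=0.144400
  +B: nom +1.300 → Σnom=-2.000; wc +0.470/-0.470 → slack +0.850/-0.850; half-tol=0.470, Σhalf²=0.365300
  +C: nom +38.000 → Σnom=36.000; wc +0.320/-0.320 → slack +1.170/-1.170; half-tol=0.320, Σhalf²=0.467700
  +D: nom +1.800 → Σnom=37.800; wc +0.010/-0.410 → slack +1.180/-1.580; half-tol=0.210, Σhalf²=0.511800
Nominal = 37.800. Worst-case = [37.800 - 1.580, 37.800 + 1.180] = [36.220, 38.980]. RSS = √0.511800 = 0.715.

nominal=37.800 wc=[36.220,38.980] rss=0.715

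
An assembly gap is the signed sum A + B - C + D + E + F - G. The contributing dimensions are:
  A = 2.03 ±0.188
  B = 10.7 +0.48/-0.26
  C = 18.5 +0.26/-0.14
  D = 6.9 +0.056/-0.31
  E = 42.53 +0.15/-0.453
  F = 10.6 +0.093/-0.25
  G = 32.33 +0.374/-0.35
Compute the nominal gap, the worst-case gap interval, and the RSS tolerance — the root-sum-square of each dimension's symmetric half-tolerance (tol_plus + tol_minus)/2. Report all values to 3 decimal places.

nominal=21.930 wc=[19.835,23.387] rss=0.705

Stack each dimension's contribution:
  +A: nom +2.030 → Σnom=2.030; wc +0.188/-0.188 → slack +0.188/-0.188; half-tol=0.188, Σhalf²=0.035344
  +B: nom +10.700 → Σnom=12.730; wc +0.480/-0.260 → slack +0.668/-0.448; half-tol=0.370, Σhalf²=0.172244
  -C: nom -18.500 → Σnom=-5.770; wc +0.140/-0.260 → slack +0.808/-0.708; half-tol=0.200, Σhalf²=0.212244
  +D: nom +6.900 → Σnom=1.130; wc +0.056/-0.310 → slack +0.864/-1.018; half-tol=0.183, Σhalf²=0.245733
  +E: nom +42.530 → Σnom=43.660; wc +0.150/-0.453 → slack +1.014/-1.471; half-tol=0.301, Σhalf²=0.336635
  +F: nom +10.600 → Σnom=54.260; wc +0.093/-0.250 → slack +1.107/-1.721; half-tol=0.171, Σhalf²=0.366047
  -G: nom -32.330 → Σnom=21.930; wc +0.350/-0.374 → slack +1.457/-2.095; half-tol=0.362, Σhalf²=0.497091
Nominal = 21.930. Worst-case = [21.930 - 2.095, 21.930 + 1.457] = [19.835, 23.387]. RSS = √0.497091 = 0.705.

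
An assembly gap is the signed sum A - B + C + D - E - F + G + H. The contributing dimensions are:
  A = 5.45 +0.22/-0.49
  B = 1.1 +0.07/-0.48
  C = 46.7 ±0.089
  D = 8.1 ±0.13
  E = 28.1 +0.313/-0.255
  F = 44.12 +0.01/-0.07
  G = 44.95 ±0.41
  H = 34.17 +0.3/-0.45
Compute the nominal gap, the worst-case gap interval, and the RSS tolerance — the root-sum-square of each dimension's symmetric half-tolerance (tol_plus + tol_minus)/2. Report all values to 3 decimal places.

nominal=66.050 wc=[64.088,68.004] rss=0.786

Stack each dimension's contribution:
  +A: nom +5.450 → Σnom=5.450; wc +0.220/-0.490 → slack +0.220/-0.490; half-tol=0.355, Σhalf²=0.126025
  -B: nom -1.100 → Σnom=4.350; wc +0.480/-0.070 → slack +0.700/-0.560; half-tol=0.275, Σhalf²=0.201650
  +C: nom +46.700 → Σnom=51.050; wc +0.089/-0.089 → slack +0.789/-0.649; half-tol=0.089, Σhalf²=0.209571
  +D: nom +8.100 → Σnom=59.150; wc +0.130/-0.130 → slack +0.919/-0.779; half-tol=0.130, Σhalf²=0.226471
  -E: nom -28.100 → Σnom=31.050; wc +0.255/-0.313 → slack +1.174/-1.092; half-tol=0.284, Σhalf²=0.307127
  -F: nom -44.120 → Σnom=-13.070; wc +0.070/-0.010 → slack +1.244/-1.102; half-tol=0.040, Σhalf²=0.308727
  +G: nom +44.950 → Σnom=31.880; wc +0.410/-0.410 → slack +1.654/-1.512; half-tol=0.410, Σhalf²=0.476827
  +H: nom +34.170 → Σnom=66.050; wc +0.300/-0.450 → slack +1.954/-1.962; half-tol=0.375, Σhalf²=0.617452
Nominal = 66.050. Worst-case = [66.050 - 1.962, 66.050 + 1.954] = [64.088, 68.004]. RSS = √0.617452 = 0.786.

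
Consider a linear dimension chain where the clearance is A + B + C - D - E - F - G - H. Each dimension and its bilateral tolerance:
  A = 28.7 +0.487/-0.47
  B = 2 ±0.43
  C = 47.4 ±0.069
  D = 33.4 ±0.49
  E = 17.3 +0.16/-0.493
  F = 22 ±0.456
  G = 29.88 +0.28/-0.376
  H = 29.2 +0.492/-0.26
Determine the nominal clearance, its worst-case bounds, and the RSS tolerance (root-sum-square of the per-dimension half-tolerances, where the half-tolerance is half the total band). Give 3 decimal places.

Stack each dimension's contribution:
  +A: nom +28.700 → Σnom=28.700; wc +0.487/-0.470 → slack +0.487/-0.470; half-tol=0.478, Σhalf²=0.228962
  +B: nom +2.000 → Σnom=30.700; wc +0.430/-0.430 → slack +0.917/-0.900; half-tol=0.430, Σhalf²=0.413862
  +C: nom +47.400 → Σnom=78.100; wc +0.069/-0.069 → slack +0.986/-0.969; half-tol=0.069, Σhalf²=0.418623
  -D: nom -33.400 → Σnom=44.700; wc +0.490/-0.490 → slack +1.476/-1.459; half-tol=0.490, Σhalf²=0.658723
  -E: nom -17.300 → Σnom=27.400; wc +0.493/-0.160 → slack +1.969/-1.619; half-tol=0.327, Σhalf²=0.765325
  -F: nom -22.000 → Σnom=5.400; wc +0.456/-0.456 → slack +2.425/-2.075; half-tol=0.456, Σhalf²=0.973262
  -G: nom -29.880 → Σnom=-24.480; wc +0.376/-0.280 → slack +2.801/-2.355; half-tol=0.328, Σhalf²=1.080846
  -H: nom -29.200 → Σnom=-53.680; wc +0.260/-0.492 → slack +3.061/-2.847; half-tol=0.376, Σhalf²=1.222222
Nominal = -53.680. Worst-case = [-53.680 - 2.847, -53.680 + 3.061] = [-56.527, -50.619]. RSS = √1.222222 = 1.106.

nominal=-53.680 wc=[-56.527,-50.619] rss=1.106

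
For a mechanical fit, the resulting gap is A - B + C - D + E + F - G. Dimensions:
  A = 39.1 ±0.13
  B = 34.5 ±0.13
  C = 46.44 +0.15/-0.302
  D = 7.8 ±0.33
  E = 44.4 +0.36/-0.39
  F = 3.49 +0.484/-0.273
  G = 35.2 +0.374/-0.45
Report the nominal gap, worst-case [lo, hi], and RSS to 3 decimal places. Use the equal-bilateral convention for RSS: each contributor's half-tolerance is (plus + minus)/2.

nominal=55.930 wc=[54.001,57.964] rss=0.805

Stack each dimension's contribution:
  +A: nom +39.100 → Σnom=39.100; wc +0.130/-0.130 → slack +0.130/-0.130; half-tol=0.130, Σhalf²=0.016900
  -B: nom -34.500 → Σnom=4.600; wc +0.130/-0.130 → slack +0.260/-0.260; half-tol=0.130, Σhalf²=0.033800
  +C: nom +46.440 → Σnom=51.040; wc +0.150/-0.302 → slack +0.410/-0.562; half-tol=0.226, Σhalf²=0.084876
  -D: nom -7.800 → Σnom=43.240; wc +0.330/-0.330 → slack +0.740/-0.892; half-tol=0.330, Σhalf²=0.193776
  +E: nom +44.400 → Σnom=87.640; wc +0.360/-0.390 → slack +1.100/-1.282; half-tol=0.375, Σhalf²=0.334401
  +F: nom +3.490 → Σnom=91.130; wc +0.484/-0.273 → slack +1.584/-1.555; half-tol=0.379, Σhalf²=0.477663
  -G: nom -35.200 → Σnom=55.930; wc +0.450/-0.374 → slack +2.034/-1.929; half-tol=0.412, Σhalf²=0.647407
Nominal = 55.930. Worst-case = [55.930 - 1.929, 55.930 + 2.034] = [54.001, 57.964]. RSS = √0.647407 = 0.805.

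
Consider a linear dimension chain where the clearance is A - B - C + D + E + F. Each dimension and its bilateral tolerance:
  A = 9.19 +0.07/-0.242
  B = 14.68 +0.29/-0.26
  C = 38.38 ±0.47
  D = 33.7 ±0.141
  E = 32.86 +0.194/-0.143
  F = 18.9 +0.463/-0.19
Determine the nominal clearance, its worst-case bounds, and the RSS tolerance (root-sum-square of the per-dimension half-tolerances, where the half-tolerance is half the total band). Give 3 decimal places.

nominal=41.590 wc=[40.114,43.188] rss=0.690

Stack each dimension's contribution:
  +A: nom +9.190 → Σnom=9.190; wc +0.070/-0.242 → slack +0.070/-0.242; half-tol=0.156, Σhalf²=0.024336
  -B: nom -14.680 → Σnom=-5.490; wc +0.260/-0.290 → slack +0.330/-0.532; half-tol=0.275, Σhalf²=0.099961
  -C: nom -38.380 → Σnom=-43.870; wc +0.470/-0.470 → slack +0.800/-1.002; half-tol=0.470, Σhalf²=0.320861
  +D: nom +33.700 → Σnom=-10.170; wc +0.141/-0.141 → slack +0.941/-1.143; half-tol=0.141, Σhalf²=0.340742
  +E: nom +32.860 → Σnom=22.690; wc +0.194/-0.143 → slack +1.135/-1.286; half-tol=0.168, Σhalf²=0.369134
  +F: nom +18.900 → Σnom=41.590; wc +0.463/-0.190 → slack +1.598/-1.476; half-tol=0.327, Σhalf²=0.475737
Nominal = 41.590. Worst-case = [41.590 - 1.476, 41.590 + 1.598] = [40.114, 43.188]. RSS = √0.475737 = 0.690.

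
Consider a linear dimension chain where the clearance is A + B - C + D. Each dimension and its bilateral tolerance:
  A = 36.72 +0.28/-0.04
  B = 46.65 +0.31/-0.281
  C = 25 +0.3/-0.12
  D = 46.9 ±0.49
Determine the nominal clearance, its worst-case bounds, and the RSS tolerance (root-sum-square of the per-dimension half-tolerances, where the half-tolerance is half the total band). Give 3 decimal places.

Stack each dimension's contribution:
  +A: nom +36.720 → Σnom=36.720; wc +0.280/-0.040 → slack +0.280/-0.040; half-tol=0.160, Σhalf²=0.025600
  +B: nom +46.650 → Σnom=83.370; wc +0.310/-0.281 → slack +0.590/-0.321; half-tol=0.295, Σhalf²=0.112920
  -C: nom -25.000 → Σnom=58.370; wc +0.120/-0.300 → slack +0.710/-0.621; half-tol=0.210, Σhalf²=0.157020
  +D: nom +46.900 → Σnom=105.270; wc +0.490/-0.490 → slack +1.200/-1.111; half-tol=0.490, Σhalf²=0.397120
Nominal = 105.270. Worst-case = [105.270 - 1.111, 105.270 + 1.200] = [104.159, 106.470]. RSS = √0.397120 = 0.630.

nominal=105.270 wc=[104.159,106.470] rss=0.630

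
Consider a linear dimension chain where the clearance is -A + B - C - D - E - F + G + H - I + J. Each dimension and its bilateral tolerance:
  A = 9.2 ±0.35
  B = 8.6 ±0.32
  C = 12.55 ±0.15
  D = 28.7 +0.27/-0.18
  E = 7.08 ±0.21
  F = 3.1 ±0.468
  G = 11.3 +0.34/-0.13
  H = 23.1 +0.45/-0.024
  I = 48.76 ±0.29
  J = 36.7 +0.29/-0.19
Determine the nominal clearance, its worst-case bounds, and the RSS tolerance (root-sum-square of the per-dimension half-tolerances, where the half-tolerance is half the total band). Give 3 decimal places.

Stack each dimension's contribution:
  -A: nom -9.200 → Σnom=-9.200; wc +0.350/-0.350 → slack +0.350/-0.350; half-tol=0.350, Σhalf²=0.122500
  +B: nom +8.600 → Σnom=-0.600; wc +0.320/-0.320 → slack +0.670/-0.670; half-tol=0.320, Σhalf²=0.224900
  -C: nom -12.550 → Σnom=-13.150; wc +0.150/-0.150 → slack +0.820/-0.820; half-tol=0.150, Σhalf²=0.247400
  -D: nom -28.700 → Σnom=-41.850; wc +0.180/-0.270 → slack +1.000/-1.090; half-tol=0.225, Σhalf²=0.298025
  -E: nom -7.080 → Σnom=-48.930; wc +0.210/-0.210 → slack +1.210/-1.300; half-tol=0.210, Σhalf²=0.342125
  -F: nom -3.100 → Σnom=-52.030; wc +0.468/-0.468 → slack +1.678/-1.768; half-tol=0.468, Σhalf²=0.561149
  +G: nom +11.300 → Σnom=-40.730; wc +0.340/-0.130 → slack +2.018/-1.898; half-tol=0.235, Σhalf²=0.616374
  +H: nom +23.100 → Σnom=-17.630; wc +0.450/-0.024 → slack +2.468/-1.922; half-tol=0.237, Σhalf²=0.672543
  -I: nom -48.760 → Σnom=-66.390; wc +0.290/-0.290 → slack +2.758/-2.212; half-tol=0.290, Σhalf²=0.756643
  +J: nom +36.700 → Σnom=-29.690; wc +0.290/-0.190 → slack +3.048/-2.402; half-tol=0.240, Σhalf²=0.814243
Nominal = -29.690. Worst-case = [-29.690 - 2.402, -29.690 + 3.048] = [-32.092, -26.642]. RSS = √0.814243 = 0.902.

nominal=-29.690 wc=[-32.092,-26.642] rss=0.902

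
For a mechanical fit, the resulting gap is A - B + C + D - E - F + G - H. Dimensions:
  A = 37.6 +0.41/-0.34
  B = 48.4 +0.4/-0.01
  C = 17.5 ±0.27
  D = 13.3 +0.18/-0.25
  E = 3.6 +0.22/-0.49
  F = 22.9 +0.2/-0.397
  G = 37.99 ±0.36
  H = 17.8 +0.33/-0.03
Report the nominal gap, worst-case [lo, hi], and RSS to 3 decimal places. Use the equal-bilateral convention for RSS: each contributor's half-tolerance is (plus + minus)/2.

Stack each dimension's contribution:
  +A: nom +37.600 → Σnom=37.600; wc +0.410/-0.340 → slack +0.410/-0.340; half-tol=0.375, Σhalf²=0.140625
  -B: nom -48.400 → Σnom=-10.800; wc +0.010/-0.400 → slack +0.420/-0.740; half-tol=0.205, Σhalf²=0.182650
  +C: nom +17.500 → Σnom=6.700; wc +0.270/-0.270 → slack +0.690/-1.010; half-tol=0.270, Σhalf²=0.255550
  +D: nom +13.300 → Σnom=20.000; wc +0.180/-0.250 → slack +0.870/-1.260; half-tol=0.215, Σhalf²=0.301775
  -E: nom -3.600 → Σnom=16.400; wc +0.490/-0.220 → slack +1.360/-1.480; half-tol=0.355, Σhalf²=0.427800
  -F: nom -22.900 → Σnom=-6.500; wc +0.397/-0.200 → slack +1.757/-1.680; half-tol=0.298, Σhalf²=0.516902
  +G: nom +37.990 → Σnom=31.490; wc +0.360/-0.360 → slack +2.117/-2.040; half-tol=0.360, Σhalf²=0.646502
  -H: nom -17.800 → Σnom=13.690; wc +0.030/-0.330 → slack +2.147/-2.370; half-tol=0.180, Σhalf²=0.678902
Nominal = 13.690. Worst-case = [13.690 - 2.370, 13.690 + 2.147] = [11.320, 15.837]. RSS = √0.678902 = 0.824.

nominal=13.690 wc=[11.320,15.837] rss=0.824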